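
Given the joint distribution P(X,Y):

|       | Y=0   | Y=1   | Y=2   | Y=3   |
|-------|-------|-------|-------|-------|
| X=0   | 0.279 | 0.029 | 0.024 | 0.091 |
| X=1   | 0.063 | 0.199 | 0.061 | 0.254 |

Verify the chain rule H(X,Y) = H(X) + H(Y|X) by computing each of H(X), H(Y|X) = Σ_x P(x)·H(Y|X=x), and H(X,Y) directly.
H(X) = 0.9828 bits, H(Y|X) = 1.5860 bits, H(X,Y) = 2.5689 bits

Marginal of X (row sums):
  P(X=0) = 0.279 + 0.029 + 0.024 + 0.091 = 0.423
  P(X=1) = 0.063 + 0.199 + 0.061 + 0.254 = 0.577
H(X) = -[0.423·log₂(0.423) + 0.577·log₂(0.577)]
  = 0.52506 + 0.45777 = 0.9828 bits

H(Y|X) = Σ_x P(x)·H(Y|X=x):
  X=0: P(X=0) = 0.423, P(Y|X=0) = (31/47, 29/423, 8/141, 91/423) → H(Y|X=0) = 1.37284
  X=1: P(X=1) = 0.577, P(Y|X=1) = (63/577, 199/577, 61/577, 254/577) → H(Y|X=1) = 1.74234
H(Y|X) = 0.423·1.37284 + 0.577·1.74234 = 1.5860 bits

H(X,Y) = -Σ_{x,y} P(x,y) log₂ P(x,y). Per-cell terms -P(x,y)·log₂P(x,y):
  X=0: 0.51382, 0.14813, 0.12914, 0.31468
  X=1: 0.25128, 0.46350, 0.24614, 0.50218
Sum of the 8 terms: H(X,Y) = 2.5689 bits

Chain rule check:
  H(X) + H(Y|X) = 0.9828 + 1.5860 = 2.5688 bits
  H(X,Y) = 2.5689 bits
✓ Chain rule verified (Δ = 0.0001 is 4-dp rounding noise: each of the three values was rounded independently).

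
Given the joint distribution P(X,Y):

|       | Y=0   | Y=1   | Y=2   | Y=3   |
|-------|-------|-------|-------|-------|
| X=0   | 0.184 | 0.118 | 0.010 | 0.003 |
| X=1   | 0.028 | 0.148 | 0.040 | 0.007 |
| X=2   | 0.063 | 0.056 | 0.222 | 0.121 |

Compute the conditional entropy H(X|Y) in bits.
1.0942 bits

H(X|Y) = H(X,Y) - H(Y)

H(X,Y) = -Σ_{x,y} P(x,y) log₂ P(x,y). Per-cell terms -P(x,y)·log₂P(x,y):
  X=0: 0.44937, 0.36381, 0.06644, 0.02514
  X=1: 0.14444, 0.40794, 0.18575, 0.05011
  X=2: 0.25128, 0.23287, 0.48204, 0.36868
Sum of the 12 terms: H(X,Y) = 3.0279 bits

Marginal of Y (column sums):
  P(Y=0) = 0.184 + 0.028 + 0.063 = 0.275
  P(Y=1) = 0.118 + 0.148 + 0.056 = 0.322
  P(Y=2) = 0.010 + 0.040 + 0.222 = 0.272
  P(Y=3) = 0.003 + 0.007 + 0.121 = 0.131
H(Y) = -[0.275·log₂(0.275) + 0.322·log₂(0.322) + 0.272·log₂(0.272) + 0.131·log₂(0.131)]
  = 0.51219 + 0.52643 + 0.51090 + 0.38414 = 1.9337 bits

H(X|Y) = H(X,Y) - H(Y) = 3.0279 - 1.9337 = 1.0942 bits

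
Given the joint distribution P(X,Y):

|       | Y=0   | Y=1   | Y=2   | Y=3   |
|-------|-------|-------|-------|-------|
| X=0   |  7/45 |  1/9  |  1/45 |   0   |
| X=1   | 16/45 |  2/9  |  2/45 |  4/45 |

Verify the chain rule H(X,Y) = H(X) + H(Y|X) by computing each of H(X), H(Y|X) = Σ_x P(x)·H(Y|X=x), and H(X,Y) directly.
H(X) = 0.8673 bits, H(Y|X) = 1.5472 bits, H(X,Y) = 2.4145 bits

Marginal of X (row sums):
  P(X=0) = 7/45 + 1/9 + 1/45 + 0 = 13/45
  P(X=1) = 16/45 + 2/9 + 2/45 + 4/45 = 32/45
H(X) = -[(13/45)·log₂(13/45) + (32/45)·log₂(32/45)]
  = 0.51752 + 0.34976 = 0.8673 bits

H(Y|X) = Σ_x P(x)·H(Y|X=x):
  X=0: P(X=0) = 13/45, P(Y|X=0) = (7/13, 5/13, 1/13, 0) → H(Y|X=0) = 1.29574
  X=1: P(X=1) = 32/45, P(Y|X=1) = (1/2, 5/16, 1/16, 1/8) → H(Y|X=1) = 1.64940
H(Y|X) = (13/45)·1.29574 + (32/45)·1.64940 = 1.5472 bits

H(X,Y) = -Σ_{x,y} P(x,y) log₂ P(x,y). Per-cell terms -P(x,y)·log₂P(x,y):
  X=0: 0.41759, 0.35221, 0.12204, 0.00000
  X=1: 0.53044, 0.48221, 0.19964, 0.31039
  (cells with P = 0 contribute 0)
Sum of the 8 terms: H(X,Y) = 2.4145 bits

Chain rule check:
  H(X) + H(Y|X) = 0.8673 + 1.5472 = 2.4145 bits
  H(X,Y) = 2.4145 bits
✓ Chain rule verified.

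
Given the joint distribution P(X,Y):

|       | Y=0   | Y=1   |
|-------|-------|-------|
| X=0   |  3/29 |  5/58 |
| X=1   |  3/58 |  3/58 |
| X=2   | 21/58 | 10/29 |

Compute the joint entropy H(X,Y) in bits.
2.1458 bits

H(X,Y) = -Σ_{x,y} P(x,y) log₂ P(x,y). Per-cell terms -P(x,y)·log₂P(x,y):
  X=0: 0.3386, 0.3048
  X=1: 0.2210, 0.2210
  X=2: 0.5307, 0.5297
Sum of the 6 terms: H(X,Y) = 2.1458 bits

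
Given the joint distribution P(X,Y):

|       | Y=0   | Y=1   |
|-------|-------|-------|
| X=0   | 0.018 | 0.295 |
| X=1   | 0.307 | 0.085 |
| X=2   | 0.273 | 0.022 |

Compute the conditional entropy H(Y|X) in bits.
0.5080 bits

H(Y|X) = H(X,Y) - H(X)

H(X,Y) = -Σ_{x,y} P(x,y) log₂ P(x,y). Per-cell terms -P(x,y)·log₂P(x,y):
  X=0: 0.10433, 0.51956
  X=1: 0.52303, 0.30229
  X=2: 0.51134, 0.12114
Sum of the 6 terms: H(X,Y) = 2.0817 bits

Marginal of X (row sums):
  P(X=0) = 0.018 + 0.295 = 0.313
  P(X=1) = 0.307 + 0.085 = 0.392
  P(X=2) = 0.273 + 0.022 = 0.295
H(X) = -[0.313·log₂(0.313) + 0.392·log₂(0.392) + 0.295·log₂(0.295)]
  = 0.52451 + 0.52962 + 0.51956 = 1.5737 bits

H(Y|X) = H(X,Y) - H(X) = 2.0817 - 1.5737 = 0.5080 bits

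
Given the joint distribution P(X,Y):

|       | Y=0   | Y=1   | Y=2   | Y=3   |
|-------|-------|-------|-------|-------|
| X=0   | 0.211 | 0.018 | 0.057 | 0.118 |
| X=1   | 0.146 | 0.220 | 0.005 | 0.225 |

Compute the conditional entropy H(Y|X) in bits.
1.6124 bits

H(Y|X) = H(X,Y) - H(X)

H(X,Y) = -Σ_{x,y} P(x,y) log₂ P(x,y). Per-cell terms -P(x,y)·log₂P(x,y):
  X=0: 0.47363, 0.10433, 0.23557, 0.36381
  X=1: 0.40529, 0.48057, 0.03822, 0.48420
Sum of the 8 terms: H(X,Y) = 2.5856 bits

Marginal of X (row sums):
  P(X=0) = 0.211 + 0.018 + 0.057 + 0.118 = 0.404
  P(X=1) = 0.146 + 0.220 + 0.005 + 0.225 = 0.596
H(X) = -[0.404·log₂(0.404) + 0.596·log₂(0.596)]
  = 0.52826 + 0.44498 = 0.9732 bits

H(Y|X) = H(X,Y) - H(X) = 2.5856 - 0.9732 = 1.6124 bits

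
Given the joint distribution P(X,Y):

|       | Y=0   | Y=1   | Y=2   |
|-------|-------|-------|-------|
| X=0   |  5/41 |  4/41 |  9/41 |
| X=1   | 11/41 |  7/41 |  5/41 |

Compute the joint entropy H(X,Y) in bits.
2.4928 bits

H(X,Y) = -Σ_{x,y} P(x,y) log₂ P(x,y). Per-cell terms -P(x,y)·log₂P(x,y):
  X=0: 0.37020, 0.32757, 0.48021
  X=1: 0.50925, 0.43540, 0.37020
Sum of the 6 terms: H(X,Y) = 2.4928 bits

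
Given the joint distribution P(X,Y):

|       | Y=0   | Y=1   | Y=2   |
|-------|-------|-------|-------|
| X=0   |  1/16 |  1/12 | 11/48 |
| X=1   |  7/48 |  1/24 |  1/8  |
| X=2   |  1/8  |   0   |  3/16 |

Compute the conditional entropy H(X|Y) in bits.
1.4523 bits

H(X|Y) = H(X,Y) - H(Y)

H(X,Y) = -Σ_{x,y} P(x,y) log₂ P(x,y). Per-cell terms -P(x,y)·log₂P(x,y):
  X=0: 0.25000, 0.29875, 0.48710
  X=1: 0.40507, 0.19104, 0.37500
  X=2: 0.37500, 0.00000, 0.45282
  (cells with P = 0 contribute 0)
Sum of the 9 terms: H(X,Y) = 2.83478 bits

Marginal of Y (column sums):
  P(Y=0) = 1/16 + 7/48 + 1/8 = 1/3
  P(Y=1) = 1/12 + 1/24 + 0 = 1/8
  P(Y=2) = 11/48 + 1/8 + 3/16 = 13/24
H(Y) = -[(1/3)·log₂(1/3) + (1/8)·log₂(1/8) + (13/24)·log₂(13/24)]
  = 0.52832 + 0.37500 + 0.47912 = 1.38244 bits

H(X|Y) = H(X,Y) - H(Y) = 2.83478 - 1.38244 = 1.4523 bits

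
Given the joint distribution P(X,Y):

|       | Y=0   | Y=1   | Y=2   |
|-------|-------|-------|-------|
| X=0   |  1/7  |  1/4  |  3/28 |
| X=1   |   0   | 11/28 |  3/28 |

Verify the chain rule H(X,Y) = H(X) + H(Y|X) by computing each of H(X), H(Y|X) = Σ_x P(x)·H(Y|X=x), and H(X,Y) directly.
H(X) = 1.0000 bits, H(Y|X) = 1.1211 bits, H(X,Y) = 2.1211 bits

Marginal of X (row sums):
  P(X=0) = 1/7 + 1/4 + 3/28 = 1/2
  P(X=1) = 0 + 11/28 + 3/28 = 1/2
H(X) = -[(1/2)·log₂(1/2) + (1/2)·log₂(1/2)]
  = 0.50000 + 0.50000 = 1.0000 bits

H(Y|X) = Σ_x P(x)·H(Y|X=x):
  X=0: P(X=0) = 1/2, P(Y|X=0) = (2/7, 1/2, 3/14) → H(Y|X=0) = 1.49261
  X=1: P(X=1) = 1/2, P(Y|X=1) = (0, 11/14, 3/14) → H(Y|X=1) = 0.74960
H(Y|X) = (1/2)·1.49261 + (1/2)·0.74960 = 1.1211 bits

H(X,Y) = -Σ_{x,y} P(x,y) log₂ P(x,y). Per-cell terms -P(x,y)·log₂P(x,y):
  X=0: 0.40105, 0.50000, 0.34526
  X=1: 0.00000, 0.52954, 0.34526
  (cells with P = 0 contribute 0)
Sum of the 6 terms: H(X,Y) = 2.1211 bits

Chain rule check:
  H(X) + H(Y|X) = 1.0000 + 1.1211 = 2.1211 bits
  H(X,Y) = 2.1211 bits
✓ Chain rule verified.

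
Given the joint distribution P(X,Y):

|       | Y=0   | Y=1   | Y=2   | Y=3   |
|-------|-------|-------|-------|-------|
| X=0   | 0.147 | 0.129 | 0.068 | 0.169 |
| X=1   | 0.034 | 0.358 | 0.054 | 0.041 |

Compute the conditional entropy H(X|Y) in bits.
0.8027 bits

H(X|Y) = H(X,Y) - H(Y)

H(X,Y) = -Σ_{x,y} P(x,y) log₂ P(x,y). Per-cell terms -P(x,y)·log₂P(x,y):
  X=0: 0.406618, 0.381138, 0.263726, 0.433469
  X=1: 0.165863, 0.530545, 0.227388, 0.188938
Sum of the 8 terms: H(X,Y) = 2.597685 bits

Marginal of Y (column sums):
  P(Y=0) = 0.147 + 0.034 = 0.181
  P(Y=1) = 0.129 + 0.358 = 0.487
  P(Y=2) = 0.068 + 0.054 = 0.122
  P(Y=3) = 0.169 + 0.041 = 0.210
H(Y) = -[0.181·log₂(0.181) + 0.487·log₂(0.487) + 0.122·log₂(0.122) + 0.210·log₂(0.210)]
  = 0.446335 + 0.505509 + 0.370276 + 0.472823 = 1.794943 bits

H(X|Y) = H(X,Y) - H(Y) = 2.597685 - 1.794943 = 0.8027 bits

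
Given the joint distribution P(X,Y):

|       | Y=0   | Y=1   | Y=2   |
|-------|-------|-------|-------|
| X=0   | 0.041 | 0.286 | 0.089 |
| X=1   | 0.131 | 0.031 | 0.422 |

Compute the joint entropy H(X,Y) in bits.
2.0808 bits

H(X,Y) = -Σ_{x,y} P(x,y) log₂ P(x,y). Per-cell terms -P(x,y)·log₂P(x,y):
  X=0: 0.1889, 0.5165, 0.3106
  X=1: 0.3841, 0.1554, 0.5253
Sum of the 6 terms: H(X,Y) = 2.0808 bits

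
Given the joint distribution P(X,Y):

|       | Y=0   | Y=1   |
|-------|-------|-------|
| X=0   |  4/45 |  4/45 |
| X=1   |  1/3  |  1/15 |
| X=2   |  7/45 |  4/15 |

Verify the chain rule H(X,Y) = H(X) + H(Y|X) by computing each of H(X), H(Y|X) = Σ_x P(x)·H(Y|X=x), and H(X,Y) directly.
H(X) = 1.4970 bits, H(Y|X) = 0.8387 bits, H(X,Y) = 2.3356 bits

Marginal of X (row sums):
  P(X=0) = 4/45 + 4/45 = 8/45
  P(X=1) = 1/3 + 1/15 = 2/5
  P(X=2) = 7/45 + 4/15 = 19/45
H(X) = -[(8/45)·log₂(8/45) + (2/5)·log₂(2/5) + (19/45)·log₂(19/45)]
  = 0.442996 + 0.528771 + 0.525213 = 1.4970 bits

H(Y|X) = Σ_x P(x)·H(Y|X=x):
  X=0: P(X=0) = 8/45, P(Y|X=0) = (1/2, 1/2) → H(Y|X=0) = 1.000000
  X=1: P(X=1) = 2/5, P(Y|X=1) = (5/6, 1/6) → H(Y|X=1) = 0.650022
  X=2: P(X=2) = 19/45, P(Y|X=2) = (7/19, 12/19) → H(Y|X=2) = 0.949452
H(Y|X) = (8/45)·1.000000 + (2/5)·0.650022 + (19/45)·0.949452 = 0.8387 bits

H(X,Y) = -Σ_{x,y} P(x,y) log₂ P(x,y). Per-cell terms -P(x,y)·log₂P(x,y):
  X=0: 0.310387, 0.310387
  X=1: 0.528321, 0.260459
  X=2: 0.417589, 0.508504
Sum of the 6 terms: H(X,Y) = 2.3356 bits

Chain rule check:
  H(X) + H(Y|X) = 1.4970 + 0.8387 = 2.3357 bits
  H(X,Y) = 2.3356 bits
✓ Chain rule verified (Δ = 0.0001 is 4-dp rounding noise: each of the three values was rounded independently).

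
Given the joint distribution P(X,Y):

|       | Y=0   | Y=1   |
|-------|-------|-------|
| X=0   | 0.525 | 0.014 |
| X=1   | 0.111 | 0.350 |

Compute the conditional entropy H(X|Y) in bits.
0.5104 bits

H(X|Y) = H(X,Y) - H(Y)

H(X,Y) = -Σ_{x,y} P(x,y) log₂ P(x,y). Per-cell terms -P(x,y)·log₂P(x,y):
  X=0: 0.48805, 0.08622
  X=1: 0.35202, 0.53010
Sum of the 4 terms: H(X,Y) = 1.4564 bits

Marginal of Y (column sums):
  P(Y=0) = 0.525 + 0.111 = 0.636
  P(Y=1) = 0.014 + 0.350 = 0.364
H(Y) = -[0.636·log₂(0.636) + 0.364·log₂(0.364)]
  = 0.41525 + 0.53071 = 0.9460 bits

H(X|Y) = H(X,Y) - H(Y) = 1.4564 - 0.9460 = 0.5104 bits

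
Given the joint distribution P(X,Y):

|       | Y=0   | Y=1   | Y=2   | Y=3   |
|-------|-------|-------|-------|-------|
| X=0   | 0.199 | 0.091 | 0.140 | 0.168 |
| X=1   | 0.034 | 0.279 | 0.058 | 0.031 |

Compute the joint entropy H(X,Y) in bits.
2.6809 bits

H(X,Y) = -Σ_{x,y} P(x,y) log₂ P(x,y). Per-cell terms -P(x,y)·log₂P(x,y):
  X=0: 0.46350, 0.31468, 0.39711, 0.43234
  X=1: 0.16586, 0.51382, 0.23825, 0.15536
Sum of the 8 terms: H(X,Y) = 2.6809 bits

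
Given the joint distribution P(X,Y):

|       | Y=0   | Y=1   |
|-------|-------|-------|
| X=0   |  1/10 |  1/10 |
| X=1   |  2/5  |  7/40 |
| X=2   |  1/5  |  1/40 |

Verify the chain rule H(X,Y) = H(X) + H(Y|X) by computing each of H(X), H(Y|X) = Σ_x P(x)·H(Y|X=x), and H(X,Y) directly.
H(X) = 1.4076 bits, H(Y|X) = 0.8230 bits, H(X,Y) = 2.2306 bits

Marginal of X (row sums):
  P(X=0) = 1/10 + 1/10 = 1/5
  P(X=1) = 2/5 + 7/40 = 23/40
  P(X=2) = 1/5 + 1/40 = 9/40
H(X) = -[(1/5)·log₂(1/5) + (23/40)·log₂(23/40) + (9/40)·log₂(9/40)]
  = 0.464386 + 0.459061 + 0.484201 = 1.4076 bits

H(Y|X) = Σ_x P(x)·H(Y|X=x):
  X=0: P(X=0) = 1/5, P(Y|X=0) = (1/2, 1/2) → H(Y|X=0) = 1.000000
  X=1: P(X=1) = 23/40, P(Y|X=1) = (16/23, 7/23) → H(Y|X=1) = 0.886541
  X=2: P(X=2) = 9/40, P(Y|X=2) = (8/9, 1/9) → H(Y|X=2) = 0.503258
H(Y|X) = (1/5)·1.000000 + (23/40)·0.886541 + (9/40)·0.503258 = 0.8230 bits

H(X,Y) = -Σ_{x,y} P(x,y) log₂ P(x,y). Per-cell terms -P(x,y)·log₂P(x,y):
  X=0: 0.332193, 0.332193
  X=1: 0.528771, 0.440050
  X=2: 0.464386, 0.133048
Sum of the 6 terms: H(X,Y) = 2.2306 bits

Chain rule check:
  H(X) + H(Y|X) = 1.4076 + 0.8230 = 2.2306 bits
  H(X,Y) = 2.2306 bits
✓ Chain rule verified.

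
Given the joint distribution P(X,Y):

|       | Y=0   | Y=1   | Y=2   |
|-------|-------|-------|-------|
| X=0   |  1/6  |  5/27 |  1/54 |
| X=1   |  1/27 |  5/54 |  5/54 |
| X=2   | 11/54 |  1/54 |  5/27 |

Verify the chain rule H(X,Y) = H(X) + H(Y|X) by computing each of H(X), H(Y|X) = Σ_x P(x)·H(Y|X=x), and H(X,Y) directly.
H(X) = 1.5407 bits, H(Y|X) = 1.2838 bits, H(X,Y) = 2.8245 bits

Marginal of X (row sums):
  P(X=0) = 1/6 + 5/27 + 1/54 = 10/27
  P(X=1) = 1/27 + 5/54 + 5/54 = 2/9
  P(X=2) = 11/54 + 1/54 + 5/27 = 11/27
H(X) = -[(10/27)·log₂(10/27) + (2/9)·log₂(2/9) + (11/27)·log₂(11/27)]
  = 0.5307 + 0.4822 + 0.5278 = 1.5407 bits

H(Y|X) = Σ_x P(x)·H(Y|X=x):
  X=0: P(X=0) = 10/27, P(Y|X=0) = (9/20, 1/2, 1/20) → H(Y|X=0) = 1.2345
  X=1: P(X=1) = 2/9, P(Y|X=1) = (1/6, 5/12, 5/12) → H(Y|X=1) = 1.4834
  X=2: P(X=2) = 11/27, P(Y|X=2) = (1/2, 1/22, 5/11) → H(Y|X=2) = 1.2197
H(Y|X) = (10/27)·1.2345 + (2/9)·1.4834 + (11/27)·1.2197 = 1.2838 bits

H(X,Y) = -Σ_{x,y} P(x,y) log₂ P(x,y). Per-cell terms -P(x,y)·log₂P(x,y):
  X=0: 0.4308, 0.4505, 0.1066
  X=1: 0.1761, 0.3179, 0.3179
  X=2: 0.4676, 0.1066, 0.4505
Sum of the 9 terms: H(X,Y) = 2.8245 bits

Chain rule check:
  H(X) + H(Y|X) = 1.5407 + 1.2838 = 2.8245 bits
  H(X,Y) = 2.8245 bits
✓ Chain rule verified.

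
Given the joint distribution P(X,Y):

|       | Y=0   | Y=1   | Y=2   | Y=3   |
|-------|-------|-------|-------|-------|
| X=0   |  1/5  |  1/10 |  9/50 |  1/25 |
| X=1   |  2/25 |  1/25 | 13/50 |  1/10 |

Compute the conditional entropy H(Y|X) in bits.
1.7435 bits

H(Y|X) = H(X,Y) - H(X)

H(X,Y) = -Σ_{x,y} P(x,y) log₂ P(x,y). Per-cell terms -P(x,y)·log₂P(x,y):
  X=0: 0.46439, 0.33219, 0.44531, 0.18575
  X=1: 0.29151, 0.18575, 0.50529, 0.33219
Sum of the 8 terms: H(X,Y) = 2.74238 bits

Marginal of X (row sums):
  P(X=0) = 1/5 + 1/10 + 9/50 + 1/25 = 13/25
  P(X=1) = 2/25 + 1/25 + 13/50 + 1/10 = 12/25
H(X) = -[(13/25)·log₂(13/25) + (12/25)·log₂(12/25)]
  = 0.49058 + 0.50827 = 0.99885 bits

H(Y|X) = H(X,Y) - H(X) = 2.74238 - 0.99885 = 1.7435 bits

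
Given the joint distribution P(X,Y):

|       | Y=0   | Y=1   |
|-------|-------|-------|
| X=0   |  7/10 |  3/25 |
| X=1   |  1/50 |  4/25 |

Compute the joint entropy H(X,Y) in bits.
1.2632 bits

H(X,Y) = -Σ_{x,y} P(x,y) log₂ P(x,y). Per-cell terms -P(x,y)·log₂P(x,y):
  X=0: 0.3602, 0.3671
  X=1: 0.1129, 0.4230
Sum of the 4 terms: H(X,Y) = 1.2632 bits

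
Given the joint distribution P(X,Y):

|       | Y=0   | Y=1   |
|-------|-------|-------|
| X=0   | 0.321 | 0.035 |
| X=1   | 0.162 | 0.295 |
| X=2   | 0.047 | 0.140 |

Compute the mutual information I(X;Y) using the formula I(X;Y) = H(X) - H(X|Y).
0.2516 bits

I(X;Y) = H(X) - H(X|Y)

Marginal of X (row sums):
  P(X=0) = 0.321 + 0.035 = 0.356
  P(X=1) = 0.162 + 0.295 = 0.457
  P(X=2) = 0.047 + 0.140 = 0.187
H(X) = -[0.356·log₂(0.356) + 0.457·log₂(0.457) + 0.187·log₂(0.187)]
  = 0.5305 + 0.5163 + 0.4523 = 1.4991 bits

Marginal of Y (column sums):
  P(Y=0) = 0.321 + 0.162 + 0.047 = 0.530
  P(Y=1) = 0.035 + 0.295 + 0.140 = 0.470
H(X|Y) = Σ_y P(y)·H(X|Y=y):
  Y=0: P(Y=0) = 0.530, P(X|Y=0) = (321/530, 81/265, 47/530) → H(X|Y=0) = 1.2708
  Y=1: P(Y=1) = 0.470, P(X|Y=1) = (7/94, 59/94, 14/47) → H(X|Y=1) = 1.2213
H(X|Y) = 0.530·1.2708 + 0.470·1.2213 = 1.2475 bits

I(X;Y) = H(X) - H(X|Y) = 1.4991 - 1.2475 = 0.2516 bits

Cross-check via I(X;Y) = H(X) + H(Y) - H(X,Y): computing H(Y) from the column sums and H(X,Y) from the 6 cells in the same way gives H(Y) = 0.9974 bits and H(X,Y) = 2.2449 bits, so
I(X;Y) = 1.4991 + 0.9974 - 2.2449 = 0.2516 bits ✓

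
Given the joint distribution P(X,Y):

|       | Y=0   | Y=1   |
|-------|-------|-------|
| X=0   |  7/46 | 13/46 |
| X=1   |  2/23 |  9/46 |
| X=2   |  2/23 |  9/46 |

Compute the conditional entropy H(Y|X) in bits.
0.9094 bits

H(Y|X) = H(X,Y) - H(X)

H(X,Y) = -Σ_{x,y} P(x,y) log₂ P(x,y). Per-cell terms -P(x,y)·log₂P(x,y):
  X=0: 0.41334, 0.51523
  X=1: 0.30640, 0.46049
  X=2: 0.30640, 0.46049
Sum of the 6 terms: H(X,Y) = 2.46235 bits

Marginal of X (row sums):
  P(X=0) = 7/46 + 13/46 = 10/23
  P(X=1) = 2/23 + 9/46 = 13/46
  P(X=2) = 2/23 + 9/46 = 13/46
H(X) = -[(10/23)·log₂(10/23) + (13/46)·log₂(13/46) + (13/46)·log₂(13/46)]
  = 0.52245 + 0.51523 + 0.51523 = 1.55291 bits

H(Y|X) = H(X,Y) - H(X) = 2.46235 - 1.55291 = 0.9094 bits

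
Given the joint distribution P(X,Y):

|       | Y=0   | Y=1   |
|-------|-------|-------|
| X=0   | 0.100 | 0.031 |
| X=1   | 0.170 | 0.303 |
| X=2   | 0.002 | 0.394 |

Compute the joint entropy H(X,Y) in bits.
1.9915 bits

H(X,Y) = -Σ_{x,y} P(x,y) log₂ P(x,y). Per-cell terms -P(x,y)·log₂P(x,y):
  X=0: 0.3322, 0.1554
  X=1: 0.4346, 0.5220
  X=2: 0.0179, 0.5294
Sum of the 6 terms: H(X,Y) = 1.9915 bits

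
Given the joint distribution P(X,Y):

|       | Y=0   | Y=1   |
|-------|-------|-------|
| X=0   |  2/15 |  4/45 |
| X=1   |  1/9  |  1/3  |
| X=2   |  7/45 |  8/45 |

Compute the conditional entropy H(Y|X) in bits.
0.9086 bits

H(Y|X) = H(X,Y) - H(X)

H(X,Y) = -Σ_{x,y} P(x,y) log₂ P(x,y). Per-cell terms -P(x,y)·log₂P(x,y):
  X=0: 0.3876, 0.3104
  X=1: 0.3522, 0.5283
  X=2: 0.4176, 0.4430
Sum of the 6 terms: H(X,Y) = 2.4391 bits

Marginal of X (row sums):
  P(X=0) = 2/15 + 4/45 = 2/9
  P(X=1) = 1/9 + 1/3 = 4/9
  P(X=2) = 7/45 + 8/45 = 1/3
H(X) = -[(2/9)·log₂(2/9) + (4/9)·log₂(4/9) + (1/3)·log₂(1/3)]
  = 0.4822 + 0.5200 + 0.5283 = 1.5305 bits

H(Y|X) = H(X,Y) - H(X) = 2.4391 - 1.5305 = 0.9086 bits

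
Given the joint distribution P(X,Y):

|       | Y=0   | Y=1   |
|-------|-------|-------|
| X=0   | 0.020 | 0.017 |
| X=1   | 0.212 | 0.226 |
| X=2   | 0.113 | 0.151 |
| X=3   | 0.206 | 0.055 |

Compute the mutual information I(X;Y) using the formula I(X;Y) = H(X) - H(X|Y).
0.0641 bits

I(X;Y) = H(X) - H(X|Y)

Marginal of X (row sums):
  P(X=0) = 0.020 + 0.017 = 0.037
  P(X=1) = 0.212 + 0.226 = 0.438
  P(X=2) = 0.113 + 0.151 = 0.264
  P(X=3) = 0.206 + 0.055 = 0.261
H(X) = -[0.037·log₂(0.037) + 0.438·log₂(0.438) + 0.264·log₂(0.264) + 0.261·log₂(0.261)]
  = 0.1760 + 0.5217 + 0.5072 + 0.5058 = 1.7107 bits

Marginal of Y (column sums):
  P(Y=0) = 0.020 + 0.212 + 0.113 + 0.206 = 0.551
  P(Y=1) = 0.017 + 0.226 + 0.151 + 0.055 = 0.449
H(X|Y) = Σ_y P(y)·H(X|Y=y):
  Y=0: P(Y=0) = 0.551, P(X|Y=0) = (20/551, 212/551, 113/551, 206/551) → H(X|Y=0) = 1.7033
  Y=1: P(Y=1) = 0.449, P(X|Y=1) = (17/449, 226/449, 151/449, 55/449) → H(X|Y=1) = 1.5771
H(X|Y) = 0.551·1.7033 + 0.449·1.5771 = 1.6466 bits

I(X;Y) = H(X) - H(X|Y) = 1.7107 - 1.6466 = 0.0641 bits

Cross-check via I(X;Y) = H(X) + H(Y) - H(X,Y): computing H(Y) from the column sums and H(X,Y) from the 8 cells in the same way gives H(Y) = 0.9925 bits and H(X,Y) = 2.6391 bits, so
I(X;Y) = 1.7107 + 0.9925 - 2.6391 = 0.0641 bits ✓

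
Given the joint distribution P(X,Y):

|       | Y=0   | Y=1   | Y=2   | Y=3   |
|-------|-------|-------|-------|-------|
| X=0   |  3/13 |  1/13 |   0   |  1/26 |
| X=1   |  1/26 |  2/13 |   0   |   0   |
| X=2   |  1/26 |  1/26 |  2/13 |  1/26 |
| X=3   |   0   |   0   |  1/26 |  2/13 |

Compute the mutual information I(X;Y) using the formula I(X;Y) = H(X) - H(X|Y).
0.8289 bits

I(X;Y) = H(X) - H(X|Y)

Marginal of X (row sums):
  P(X=0) = 3/13 + 1/13 + 0 + 1/26 = 9/26
  P(X=1) = 1/26 + 2/13 + 0 + 0 = 5/26
  P(X=2) = 1/26 + 1/26 + 2/13 + 1/26 = 7/26
  P(X=3) = 0 + 0 + 1/26 + 2/13 = 5/26
H(X) = -[(9/26)·log₂(9/26) + (5/26)·log₂(5/26) + (7/26)·log₂(7/26) + (5/26)·log₂(5/26)]
  = 0.5298 + 0.4574 + 0.5097 + 0.4574 = 1.9543 bits

Marginal of Y (column sums):
  P(Y=0) = 3/13 + 1/26 + 1/26 + 0 = 4/13
  P(Y=1) = 1/13 + 2/13 + 1/26 + 0 = 7/26
  P(Y=2) = 0 + 0 + 2/13 + 1/26 = 5/26
  P(Y=3) = 1/26 + 0 + 1/26 + 2/13 = 3/13
H(X|Y) = Σ_y P(y)·H(X|Y=y):
  Y=0: P(Y=0) = 4/13, P(X|Y=0) = (3/4, 1/8, 1/8, 0) → H(X|Y=0) = 1.0613
  Y=1: P(Y=1) = 7/26, P(X|Y=1) = (2/7, 4/7, 1/7, 0) → H(X|Y=1) = 1.3788
  Y=2: P(Y=2) = 5/26, P(X|Y=2) = (0, 0, 4/5, 1/5) → H(X|Y=2) = 0.7219
  Y=3: P(Y=3) = 3/13, P(X|Y=3) = (1/6, 0, 1/6, 2/3) → H(X|Y=3) = 1.2516
H(X|Y) = (4/13)·1.0613 + (7/26)·1.3788 + (5/26)·0.7219 + (3/13)·1.2516 = 1.1254 bits

I(X;Y) = H(X) - H(X|Y) = 1.9543 - 1.1254 = 0.8289 bits

Cross-check via I(X;Y) = H(X) + H(Y) - H(X,Y): computing H(Y) from the column sums and H(X,Y) from the 16 cells in the same way gives H(Y) = 1.9785 bits and H(X,Y) = 3.1039 bits, so
I(X;Y) = 1.9543 + 1.9785 - 3.1039 = 0.8289 bits ✓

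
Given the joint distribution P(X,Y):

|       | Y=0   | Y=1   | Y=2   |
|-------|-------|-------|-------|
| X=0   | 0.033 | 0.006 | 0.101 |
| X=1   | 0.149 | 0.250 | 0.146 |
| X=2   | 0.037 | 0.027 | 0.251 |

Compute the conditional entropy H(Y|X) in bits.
1.2732 bits

H(Y|X) = H(X,Y) - H(X)

H(X,Y) = -Σ_{x,y} P(x,y) log₂ P(x,y). Per-cell terms -P(x,y)·log₂P(x,y):
  X=0: 0.16241, 0.04428, 0.33406
  X=1: 0.40925, 0.50000, 0.40529
  X=2: 0.17598, 0.14069, 0.50055
Sum of the 9 terms: H(X,Y) = 2.6725 bits

Marginal of X (row sums):
  P(X=0) = 0.033 + 0.006 + 0.101 = 0.140
  P(X=1) = 0.149 + 0.250 + 0.146 = 0.545
  P(X=2) = 0.037 + 0.027 + 0.251 = 0.315
H(X) = -[0.140·log₂(0.140) + 0.545·log₂(0.545) + 0.315·log₂(0.315)]
  = 0.39711 + 0.47724 + 0.52497 = 1.3993 bits

H(Y|X) = H(X,Y) - H(X) = 2.6725 - 1.3993 = 1.2732 bits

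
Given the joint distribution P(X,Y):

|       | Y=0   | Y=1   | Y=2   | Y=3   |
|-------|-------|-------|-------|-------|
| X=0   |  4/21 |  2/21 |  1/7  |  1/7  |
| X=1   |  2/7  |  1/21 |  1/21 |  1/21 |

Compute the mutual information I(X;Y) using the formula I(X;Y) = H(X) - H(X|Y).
0.0826 bits

I(X;Y) = H(X) - H(X|Y)

Marginal of X (row sums):
  P(X=0) = 4/21 + 2/21 + 1/7 + 1/7 = 4/7
  P(X=1) = 2/7 + 1/21 + 1/21 + 1/21 = 3/7
H(X) = -[(4/7)·log₂(4/7) + (3/7)·log₂(3/7)]
  = 0.4613 + 0.5239 = 0.9852 bits

Marginal of Y (column sums):
  P(Y=0) = 4/21 + 2/7 = 10/21
  P(Y=1) = 2/21 + 1/21 = 1/7
  P(Y=2) = 1/7 + 1/21 = 4/21
  P(Y=3) = 1/7 + 1/21 = 4/21
H(X|Y) = Σ_y P(y)·H(X|Y=y):
  Y=0: P(Y=0) = 10/21, P(X|Y=0) = (2/5, 3/5) → H(X|Y=0) = 0.9710
  Y=1: P(Y=1) = 1/7, P(X|Y=1) = (2/3, 1/3) → H(X|Y=1) = 0.9183
  Y=2: P(Y=2) = 4/21, P(X|Y=2) = (3/4, 1/4) → H(X|Y=2) = 0.8113
  Y=3: P(Y=3) = 4/21, P(X|Y=3) = (3/4, 1/4) → H(X|Y=3) = 0.8113
H(X|Y) = (10/21)·0.9710 + (1/7)·0.9183 + (4/21)·0.8113 + (4/21)·0.8113 = 0.9026 bits

I(X;Y) = H(X) - H(X|Y) = 0.9852 - 0.9026 = 0.0826 bits

Cross-check via I(X;Y) = H(X) + H(Y) - H(X,Y): computing H(Y) from the column sums and H(X,Y) from the 8 cells in the same way gives H(Y) = 1.8221 bits and H(X,Y) = 2.7247 bits, so
I(X;Y) = 0.9852 + 1.8221 - 2.7247 = 0.0826 bits ✓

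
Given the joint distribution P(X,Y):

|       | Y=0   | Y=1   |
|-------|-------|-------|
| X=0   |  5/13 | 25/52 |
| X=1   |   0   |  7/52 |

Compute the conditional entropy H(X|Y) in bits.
0.4664 bits

H(X|Y) = H(X,Y) - H(Y)

H(X,Y) = -Σ_{x,y} P(x,y) log₂ P(x,y). Per-cell terms -P(x,y)·log₂P(x,y):
  X=0: 0.53020, 0.50797
  X=1: 0.00000, 0.38945
  (cells with P = 0 contribute 0)
Sum of the 4 terms: H(X,Y) = 1.4276 bits

Marginal of Y (column sums):
  P(Y=0) = 5/13 + 0 = 5/13
  P(Y=1) = 25/52 + 7/52 = 8/13
H(Y) = -[(5/13)·log₂(5/13) + (8/13)·log₂(8/13)]
  = 0.53020 + 0.43104 = 0.9612 bits

H(X|Y) = H(X,Y) - H(Y) = 1.4276 - 0.9612 = 0.4664 bits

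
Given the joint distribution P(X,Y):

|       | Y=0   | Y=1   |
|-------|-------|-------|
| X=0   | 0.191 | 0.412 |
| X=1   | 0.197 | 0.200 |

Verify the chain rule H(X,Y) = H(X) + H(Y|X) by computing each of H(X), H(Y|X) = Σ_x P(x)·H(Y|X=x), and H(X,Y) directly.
H(X) = 0.9692 bits, H(Y|X) = 0.9402 bits, H(X,Y) = 1.9093 bits

Marginal of X (row sums):
  P(X=0) = 0.191 + 0.412 = 0.603
  P(X=1) = 0.197 + 0.200 = 0.397
H(X) = -[0.603·log₂(0.603) + 0.397·log₂(0.397)]
  = 0.440051 + 0.529117 = 0.9692 bits

H(Y|X) = Σ_x P(x)·H(Y|X=x):
  X=0: P(X=0) = 0.603, P(Y|X=0) = (191/603, 412/603) → H(Y|X=0) = 0.900812
  X=1: P(X=1) = 0.397, P(Y|X=1) = (197/397, 200/397) → H(Y|X=1) = 0.999959
H(Y|X) = 0.603·0.900812 + 0.397·0.999959 = 0.9402 bits

H(X,Y) = -Σ_{x,y} P(x,y) log₂ P(x,y). Per-cell terms -P(x,y)·log₂P(x,y):
  X=0: 0.456176, 0.527065
  X=1: 0.461715, 0.464386
Sum of the 4 terms: H(X,Y) = 1.9093 bits

Chain rule check:
  H(X) + H(Y|X) = 0.9692 + 0.9402 = 1.9094 bits
  H(X,Y) = 1.9093 bits
✓ Chain rule verified (Δ = 0.0001 is 4-dp rounding noise: each of the three values was rounded independently).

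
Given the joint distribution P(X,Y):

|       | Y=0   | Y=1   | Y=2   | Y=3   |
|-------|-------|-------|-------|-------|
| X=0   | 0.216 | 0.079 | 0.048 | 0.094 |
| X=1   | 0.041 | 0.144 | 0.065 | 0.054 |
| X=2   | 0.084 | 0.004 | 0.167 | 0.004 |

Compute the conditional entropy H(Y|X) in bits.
1.6192 bits

H(Y|X) = H(X,Y) - H(X)

H(X,Y) = -Σ_{x,y} P(x,y) log₂ P(x,y). Per-cell terms -P(x,y)·log₂P(x,y):
  X=0: 0.47755, 0.28930, 0.21028, 0.32065
  X=1: 0.18894, 0.40260, 0.25632, 0.22739
  X=2: 0.30017, 0.03186, 0.43121, 0.03186
Sum of the 12 terms: H(X,Y) = 3.1681 bits

Marginal of X (row sums):
  P(X=0) = 0.216 + 0.079 + 0.048 + 0.094 = 0.437
  P(X=1) = 0.041 + 0.144 + 0.065 + 0.054 = 0.304
  P(X=2) = 0.084 + 0.004 + 0.167 + 0.004 = 0.259
H(X) = -[0.437·log₂(0.437) + 0.304·log₂(0.304) + 0.259·log₂(0.259)]
  = 0.52191 + 0.52223 + 0.50478 = 1.5489 bits

H(Y|X) = H(X,Y) - H(X) = 3.1681 - 1.5489 = 1.6192 bits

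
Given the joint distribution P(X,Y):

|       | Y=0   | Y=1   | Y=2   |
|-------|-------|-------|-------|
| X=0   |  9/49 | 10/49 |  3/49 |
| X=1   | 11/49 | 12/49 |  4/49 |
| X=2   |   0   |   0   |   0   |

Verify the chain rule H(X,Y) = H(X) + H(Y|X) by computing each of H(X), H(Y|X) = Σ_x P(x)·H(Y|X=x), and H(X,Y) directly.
H(X) = 0.9925 bits, H(Y|X) = 1.4472 bits, H(X,Y) = 2.4397 bits

Marginal of X (row sums):
  P(X=0) = 9/49 + 10/49 + 3/49 = 22/49
  P(X=1) = 11/49 + 12/49 + 4/49 = 27/49
  P(X=2) = 0 + 0 + 0 = 0
H(X) = -[(22/49)·log₂(22/49) + (27/49)·log₂(27/49)]   (outcomes with P = 0 contribute 0)
  = 0.51870 + 0.47378 = 0.9925 bits

H(Y|X) = Σ_x P(x)·H(Y|X=x):
  X=0: P(X=0) = 22/49, P(Y|X=0) = (9/22, 5/11, 3/22) → H(Y|X=0) = 1.43655
  X=1: P(X=1) = 27/49, P(Y|X=1) = (11/27, 4/9, 4/27) → H(Y|X=1) = 1.45588
  X=2: P(X=2) = 0 → contributes 0
H(Y|X) = (22/49)·1.43655 + (27/49)·1.45588 = 1.4472 bits

H(X,Y) = -Σ_{x,y} P(x,y) log₂ P(x,y). Per-cell terms -P(x,y)·log₂P(x,y):
  X=0: 0.44904, 0.46791, 0.24672
  X=1: 0.48384, 0.49708, 0.29508
  X=2: 0.00000, 0.00000, 0.00000
  (cells with P = 0 contribute 0)
Sum of the 9 terms: H(X,Y) = 2.4397 bits

Chain rule check:
  H(X) + H(Y|X) = 0.9925 + 1.4472 = 2.4397 bits
  H(X,Y) = 2.4397 bits
✓ Chain rule verified.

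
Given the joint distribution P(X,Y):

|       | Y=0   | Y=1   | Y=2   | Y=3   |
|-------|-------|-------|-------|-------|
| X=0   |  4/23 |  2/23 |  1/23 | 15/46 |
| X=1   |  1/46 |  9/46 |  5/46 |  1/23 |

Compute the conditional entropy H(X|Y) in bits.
0.6746 bits

H(X|Y) = H(X,Y) - H(Y)

H(X,Y) = -Σ_{x,y} P(x,y) log₂ P(x,y). Per-cell terms -P(x,y)·log₂P(x,y):
  X=0: 0.43888, 0.30640, 0.19668, 0.52718
  X=1: 0.12008, 0.46049, 0.34800, 0.19668
Sum of the 8 terms: H(X,Y) = 2.5944 bits

Marginal of Y (column sums):
  P(Y=0) = 4/23 + 1/46 = 9/46
  P(Y=1) = 2/23 + 9/46 = 13/46
  P(Y=2) = 1/23 + 5/46 = 7/46
  P(Y=3) = 15/46 + 1/23 = 17/46
H(Y) = -[(9/46)·log₂(9/46) + (13/46)·log₂(13/46) + (7/46)·log₂(7/46) + (17/46)·log₂(17/46)]
  = 0.46049 + 0.51523 + 0.41334 + 0.53073 = 1.9198 bits

H(X|Y) = H(X,Y) - H(Y) = 2.5944 - 1.9198 = 0.6746 bits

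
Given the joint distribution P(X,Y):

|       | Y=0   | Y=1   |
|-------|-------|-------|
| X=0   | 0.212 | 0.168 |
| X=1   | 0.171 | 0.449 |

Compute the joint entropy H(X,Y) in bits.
1.8612 bits

H(X,Y) = -Σ_{x,y} P(x,y) log₂ P(x,y). Per-cell terms -P(x,y)·log₂P(x,y):
  X=0: 0.47443, 0.43234
  X=1: 0.43570, 0.51869
Sum of the 4 terms: H(X,Y) = 1.8612 bits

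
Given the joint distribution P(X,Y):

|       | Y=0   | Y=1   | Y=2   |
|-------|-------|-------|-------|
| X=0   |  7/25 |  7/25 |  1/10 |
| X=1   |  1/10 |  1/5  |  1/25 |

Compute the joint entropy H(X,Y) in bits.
2.3430 bits

H(X,Y) = -Σ_{x,y} P(x,y) log₂ P(x,y). Per-cell terms -P(x,y)·log₂P(x,y):
  X=0: 0.5142, 0.5142, 0.3322
  X=1: 0.3322, 0.4644, 0.1858
Sum of the 6 terms: H(X,Y) = 2.3430 bits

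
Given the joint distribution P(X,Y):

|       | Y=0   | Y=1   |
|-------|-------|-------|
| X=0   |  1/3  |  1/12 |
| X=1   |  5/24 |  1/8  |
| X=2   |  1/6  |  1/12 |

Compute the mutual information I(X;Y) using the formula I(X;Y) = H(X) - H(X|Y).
0.0223 bits

I(X;Y) = H(X) - H(X|Y)

Marginal of X (row sums):
  P(X=0) = 1/3 + 1/12 = 5/12
  P(X=1) = 5/24 + 1/8 = 1/3
  P(X=2) = 1/6 + 1/12 = 1/4
H(X) = -[(5/12)·log₂(5/12) + (1/3)·log₂(1/3) + (1/4)·log₂(1/4)]
  = 0.526264 + 0.528321 + 0.500000 = 1.554585 bits

Marginal of Y (column sums):
  P(Y=0) = 1/3 + 5/24 + 1/6 = 17/24
  P(Y=1) = 1/12 + 1/8 + 1/12 = 7/24
H(X|Y) = Σ_y P(y)·H(X|Y=y):
  Y=0: P(Y=0) = 17/24, P(X|Y=0) = (8/17, 5/17, 4/17) → H(X|Y=0) = 1.522190
  Y=1: P(Y=1) = 7/24, P(X|Y=1) = (2/7, 3/7, 2/7) → H(X|Y=1) = 1.556657
H(X|Y) = (17/24)·1.522190 + (7/24)·1.556657 = 1.532243 bits

I(X;Y) = H(X) - H(X|Y) = 1.554585 - 1.532243 = 0.0223 bits

Cross-check via I(X;Y) = H(X) + H(Y) - H(X,Y): computing H(Y) from the column sums and H(X,Y) from the 6 cells in the same way gives H(Y) = 0.870864 bits and H(X,Y) = 2.403107 bits, so
I(X;Y) = 1.554585 + 0.870864 - 2.403107 = 0.0223 bits ✓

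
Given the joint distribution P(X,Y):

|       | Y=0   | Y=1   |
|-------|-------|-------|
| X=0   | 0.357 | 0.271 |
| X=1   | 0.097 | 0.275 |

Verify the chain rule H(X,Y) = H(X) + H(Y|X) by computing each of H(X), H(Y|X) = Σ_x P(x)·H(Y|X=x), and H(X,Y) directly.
H(X) = 0.9522 bits, H(Y|X) = 0.9274 bits, H(X,Y) = 1.8796 bits

Marginal of X (row sums):
  P(X=0) = 0.357 + 0.271 = 0.628
  P(X=1) = 0.097 + 0.275 = 0.372
H(X) = -[0.628·log₂(0.628) + 0.372·log₂(0.372)]
  = 0.421491 + 0.530705 = 0.9522 bits

H(Y|X) = Σ_x P(x)·H(Y|X=x):
  X=0: P(X=0) = 0.628, P(Y|X=0) = (357/628, 271/628) → H(Y|X=0) = 0.986430
  X=1: P(X=1) = 0.372, P(Y|X=1) = (97/372, 275/372) → H(Y|X=1) = 0.827880
H(Y|X) = 0.628·0.986430 + 0.372·0.827880 = 0.9274 bits

H(X,Y) = -Σ_{x,y} P(x,y) log₂ P(x,y). Per-cell terms -P(x,y)·log₂P(x,y):
  X=0: 0.530503, 0.510465
  X=1: 0.326490, 0.512187
Sum of the 4 terms: H(X,Y) = 1.8796 bits

Chain rule check:
  H(X) + H(Y|X) = 0.9522 + 0.9274 = 1.8796 bits
  H(X,Y) = 1.8796 bits
✓ Chain rule verified.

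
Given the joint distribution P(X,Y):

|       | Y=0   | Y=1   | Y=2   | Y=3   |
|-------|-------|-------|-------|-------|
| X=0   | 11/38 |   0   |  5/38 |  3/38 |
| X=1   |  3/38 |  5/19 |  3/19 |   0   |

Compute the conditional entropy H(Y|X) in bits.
1.4084 bits

H(Y|X) = H(X,Y) - H(X)

H(X,Y) = -Σ_{x,y} P(x,y) log₂ P(x,y). Per-cell terms -P(x,y)·log₂P(x,y):
  X=0: 0.5177, 0.0000, 0.3850, 0.2892
  X=1: 0.2892, 0.5068, 0.4205, 0.0000
  (cells with P = 0 contribute 0)
Sum of the 8 terms: H(X,Y) = 2.4084 bits

Marginal of X (row sums):
  P(X=0) = 11/38 + 0 + 5/38 + 3/38 = 1/2
  P(X=1) = 3/38 + 5/19 + 3/19 + 0 = 1/2
H(X) = -[(1/2)·log₂(1/2) + (1/2)·log₂(1/2)]
  = 0.5000 + 0.5000 = 1.0000 bits

H(Y|X) = H(X,Y) - H(X) = 2.4084 - 1.0000 = 1.4084 bits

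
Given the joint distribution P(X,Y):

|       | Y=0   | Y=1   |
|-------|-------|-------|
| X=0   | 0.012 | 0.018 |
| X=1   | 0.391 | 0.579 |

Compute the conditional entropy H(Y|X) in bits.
0.9727 bits

H(Y|X) = H(X,Y) - H(X)

H(X,Y) = -Σ_{x,y} P(x,y) log₂ P(x,y). Per-cell terms -P(x,y)·log₂P(x,y):
  X=0: 0.0766, 0.1043
  X=1: 0.5297, 0.4565
Sum of the 4 terms: H(X,Y) = 1.1671 bits

Marginal of X (row sums):
  P(X=0) = 0.012 + 0.018 = 0.030
  P(X=1) = 0.391 + 0.579 = 0.970
H(X) = -[0.030·log₂(0.030) + 0.970·log₂(0.970)]
  = 0.1518 + 0.0426 = 0.1944 bits

H(Y|X) = H(X,Y) - H(X) = 1.1671 - 0.1944 = 0.9727 bits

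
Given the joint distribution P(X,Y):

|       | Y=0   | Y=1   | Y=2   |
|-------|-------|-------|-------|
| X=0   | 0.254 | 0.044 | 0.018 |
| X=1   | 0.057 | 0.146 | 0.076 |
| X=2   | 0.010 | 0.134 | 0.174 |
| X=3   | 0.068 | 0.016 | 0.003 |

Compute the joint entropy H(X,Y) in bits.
3.0065 bits

H(X,Y) = -Σ_{x,y} P(x,y) log₂ P(x,y). Per-cell terms -P(x,y)·log₂P(x,y):
  X=0: 0.50218, 0.19828, 0.10433
  X=1: 0.23557, 0.40529, 0.28256
  X=2: 0.06644, 0.38856, 0.43897
  X=3: 0.26373, 0.09545, 0.02514
Sum of the 12 terms: H(X,Y) = 3.0065 bits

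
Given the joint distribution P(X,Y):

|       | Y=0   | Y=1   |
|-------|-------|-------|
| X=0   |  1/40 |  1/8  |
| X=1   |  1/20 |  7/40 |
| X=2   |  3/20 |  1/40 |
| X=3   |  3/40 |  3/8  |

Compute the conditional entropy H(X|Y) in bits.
1.6374 bits

H(X|Y) = H(X,Y) - H(Y)

H(X,Y) = -Σ_{x,y} P(x,y) log₂ P(x,y). Per-cell terms -P(x,y)·log₂P(x,y):
  X=0: 0.13305, 0.37500
  X=1: 0.21610, 0.44005
  X=2: 0.41054, 0.13305
  X=3: 0.28027, 0.53064
Sum of the 8 terms: H(X,Y) = 2.5187 bits

Marginal of Y (column sums):
  P(Y=0) = 1/40 + 1/20 + 3/20 + 3/40 = 3/10
  P(Y=1) = 1/8 + 7/40 + 1/40 + 3/8 = 7/10
H(Y) = -[(3/10)·log₂(3/10) + (7/10)·log₂(7/10)]
  = 0.52109 + 0.36020 = 0.8813 bits

H(X|Y) = H(X,Y) - H(Y) = 2.5187 - 0.8813 = 1.6374 bits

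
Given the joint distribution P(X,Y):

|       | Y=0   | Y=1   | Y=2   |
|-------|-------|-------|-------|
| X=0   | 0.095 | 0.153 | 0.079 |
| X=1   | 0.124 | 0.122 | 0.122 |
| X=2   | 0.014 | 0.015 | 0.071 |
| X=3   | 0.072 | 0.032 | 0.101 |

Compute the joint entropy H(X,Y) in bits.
3.3546 bits

H(X,Y) = -Σ_{x,y} P(x,y) log₂ P(x,y). Per-cell terms -P(x,y)·log₂P(x,y):
  X=0: 0.3226, 0.4144, 0.2893
  X=1: 0.3734, 0.3703, 0.3703
  X=2: 0.0862, 0.0909, 0.2709
  X=3: 0.2733, 0.1589, 0.3341
Sum of the 12 terms: H(X,Y) = 3.3546 bits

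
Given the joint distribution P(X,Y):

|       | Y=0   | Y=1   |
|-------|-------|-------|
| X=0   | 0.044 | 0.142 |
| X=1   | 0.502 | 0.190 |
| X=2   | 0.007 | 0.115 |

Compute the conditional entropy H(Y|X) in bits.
0.7722 bits

H(Y|X) = H(X,Y) - H(X)

H(X,Y) = -Σ_{x,y} P(x,y) log₂ P(x,y). Per-cell terms -P(x,y)·log₂P(x,y):
  X=0: 0.19828, 0.39988
  X=1: 0.49911, 0.45523
  X=2: 0.05011, 0.35883
Sum of the 6 terms: H(X,Y) = 1.9614 bits

Marginal of X (row sums):
  P(X=0) = 0.044 + 0.142 = 0.186
  P(X=1) = 0.502 + 0.190 = 0.692
  P(X=2) = 0.007 + 0.115 = 0.122
H(X) = -[0.186·log₂(0.186) + 0.692·log₂(0.692) + 0.122·log₂(0.122)]
  = 0.45135 + 0.36756 + 0.37028 = 1.1892 bits

H(Y|X) = H(X,Y) - H(X) = 1.9614 - 1.1892 = 0.7722 bits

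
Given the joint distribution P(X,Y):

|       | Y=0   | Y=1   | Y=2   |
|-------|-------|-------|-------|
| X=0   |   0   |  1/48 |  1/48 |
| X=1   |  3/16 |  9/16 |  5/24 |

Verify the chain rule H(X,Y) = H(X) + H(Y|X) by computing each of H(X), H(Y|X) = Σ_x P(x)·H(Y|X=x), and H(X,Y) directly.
H(X) = 0.2499 bits, H(Y|X) = 1.3740 bits, H(X,Y) = 1.6239 bits

Marginal of X (row sums):
  P(X=0) = 0 + 1/48 + 1/48 = 1/24
  P(X=1) = 3/16 + 9/16 + 5/24 = 23/24
H(X) = -[(1/24)·log₂(1/24) + (23/24)·log₂(23/24)]
  = 0.19104 + 0.05884 = 0.2499 bits

H(Y|X) = Σ_x P(x)·H(Y|X=x):
  X=0: P(X=0) = 1/24, P(Y|X=0) = (0, 1/2, 1/2) → H(Y|X=0) = 1.00000
  X=1: P(X=1) = 23/24, P(Y|X=1) = (9/46, 27/46, 5/23) → H(Y|X=1) = 1.39029
H(Y|X) = (1/24)·1.00000 + (23/24)·1.39029 = 1.3740 bits

H(X,Y) = -Σ_{x,y} P(x,y) log₂ P(x,y). Per-cell terms -P(x,y)·log₂P(x,y):
  X=0: 0.00000, 0.11635, 0.11635
  X=1: 0.45282, 0.46692, 0.47147
  (cells with P = 0 contribute 0)
Sum of the 6 terms: H(X,Y) = 1.6239 bits

Chain rule check:
  H(X) + H(Y|X) = 0.2499 + 1.3740 = 1.6239 bits
  H(X,Y) = 1.6239 bits
✓ Chain rule verified.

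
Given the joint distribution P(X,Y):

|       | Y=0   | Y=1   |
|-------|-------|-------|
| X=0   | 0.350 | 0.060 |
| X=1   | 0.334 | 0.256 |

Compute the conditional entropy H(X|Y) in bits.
0.9053 bits

H(X|Y) = H(X,Y) - H(Y)

H(X,Y) = -Σ_{x,y} P(x,y) log₂ P(x,y). Per-cell terms -P(x,y)·log₂P(x,y):
  X=0: 0.53010, 0.24353
  X=1: 0.52841, 0.50324
Sum of the 4 terms: H(X,Y) = 1.8053 bits

Marginal of Y (column sums):
  P(Y=0) = 0.350 + 0.334 = 0.684
  P(Y=1) = 0.060 + 0.256 = 0.316
H(Y) = -[0.684·log₂(0.684) + 0.316·log₂(0.316)]
  = 0.37479 + 0.52519 = 0.9000 bits

H(X|Y) = H(X,Y) - H(Y) = 1.8053 - 0.9000 = 0.9053 bits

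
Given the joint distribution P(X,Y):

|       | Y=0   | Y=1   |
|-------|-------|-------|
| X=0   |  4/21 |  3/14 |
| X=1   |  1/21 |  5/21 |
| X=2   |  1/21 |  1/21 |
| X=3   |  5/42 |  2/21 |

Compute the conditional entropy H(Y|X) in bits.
0.8971 bits

H(Y|X) = H(X,Y) - H(X)

H(X,Y) = -Σ_{x,y} P(x,y) log₂ P(x,y). Per-cell terms -P(x,y)·log₂P(x,y):
  X=0: 0.455680, 0.476227
  X=1: 0.209158, 0.492950
  X=2: 0.209158, 0.209158
  X=3: 0.365523, 0.323078
Sum of the 8 terms: H(X,Y) = 2.74093 bits

Marginal of X (row sums):
  P(X=0) = 4/21 + 3/14 = 17/42
  P(X=1) = 1/21 + 5/21 = 2/7
  P(X=2) = 1/21 + 1/21 = 2/21
  P(X=3) = 5/42 + 2/21 = 3/14
H(X) = -[(17/42)·log₂(17/42) + (2/7)·log₂(2/7) + (2/21)·log₂(2/21) + (3/14)·log₂(3/14)]
  = 0.528155 + 0.516387 + 0.323078 + 0.476227 = 1.84385 bits

H(Y|X) = H(X,Y) - H(X) = 2.74093 - 1.84385 = 0.8971 bits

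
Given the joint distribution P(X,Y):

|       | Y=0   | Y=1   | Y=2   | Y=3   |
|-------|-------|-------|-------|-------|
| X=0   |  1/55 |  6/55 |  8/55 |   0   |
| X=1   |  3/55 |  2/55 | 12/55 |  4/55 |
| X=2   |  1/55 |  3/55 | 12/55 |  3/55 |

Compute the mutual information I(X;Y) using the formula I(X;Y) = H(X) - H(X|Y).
0.1258 bits

I(X;Y) = H(X) - H(X|Y)

Marginal of X (row sums):
  P(X=0) = 1/55 + 6/55 + 8/55 + 0 = 3/11
  P(X=1) = 3/55 + 2/55 + 12/55 + 4/55 = 21/55
  P(X=2) = 1/55 + 3/55 + 12/55 + 3/55 = 19/55
H(X) = -[(3/11)·log₂(3/11) + (21/55)·log₂(21/55) + (19/55)·log₂(19/55)]
  = 0.5112 + 0.5304 + 0.5297 = 1.5713 bits

Marginal of Y (column sums):
  P(Y=0) = 1/55 + 3/55 + 1/55 = 1/11
  P(Y=1) = 6/55 + 2/55 + 3/55 = 1/5
  P(Y=2) = 8/55 + 12/55 + 12/55 = 32/55
  P(Y=3) = 0 + 4/55 + 3/55 = 7/55
H(X|Y) = Σ_y P(y)·H(X|Y=y):
  Y=0: P(Y=0) = 1/11, P(X|Y=0) = (1/5, 3/5, 1/5) → H(X|Y=0) = 1.3710
  Y=1: P(Y=1) = 1/5, P(X|Y=1) = (6/11, 2/11, 3/11) → H(X|Y=1) = 1.4354
  Y=2: P(Y=2) = 32/55, P(X|Y=2) = (1/4, 3/8, 3/8) → H(X|Y=2) = 1.5613
  Y=3: P(Y=3) = 7/55, P(X|Y=3) = (0, 4/7, 3/7) → H(X|Y=3) = 0.9852
H(X|Y) = (1/11)·1.3710 + (1/5)·1.4354 + (32/55)·1.5613 + (7/55)·0.9852 = 1.4455 bits

I(X;Y) = H(X) - H(X|Y) = 1.5713 - 1.4455 = 0.1258 bits

Cross-check via I(X;Y) = H(X) + H(Y) - H(X,Y): computing H(Y) from the column sums and H(X,Y) from the 12 cells in the same way gives H(Y) = 1.6120 bits and H(X,Y) = 3.0575 bits, so
I(X;Y) = 1.5713 + 1.6120 - 3.0575 = 0.1258 bits ✓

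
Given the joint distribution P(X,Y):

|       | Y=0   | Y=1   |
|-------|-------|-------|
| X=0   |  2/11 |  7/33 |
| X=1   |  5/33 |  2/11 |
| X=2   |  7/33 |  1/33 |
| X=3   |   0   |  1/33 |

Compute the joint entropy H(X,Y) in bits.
2.5616 bits

H(X,Y) = -Σ_{x,y} P(x,y) log₂ P(x,y). Per-cell terms -P(x,y)·log₂P(x,y):
  X=0: 0.44717, 0.47452
  X=1: 0.41249, 0.44717
  X=2: 0.47452, 0.15286
  X=3: 0.00000, 0.15286
  (cells with P = 0 contribute 0)
Sum of the 8 terms: H(X,Y) = 2.5616 bits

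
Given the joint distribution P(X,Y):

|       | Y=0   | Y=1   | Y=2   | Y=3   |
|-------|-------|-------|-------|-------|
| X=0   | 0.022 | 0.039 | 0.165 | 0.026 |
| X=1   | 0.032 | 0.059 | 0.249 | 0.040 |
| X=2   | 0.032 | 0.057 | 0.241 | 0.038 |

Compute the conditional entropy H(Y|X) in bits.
1.4607 bits

H(Y|X) = H(X,Y) - H(X)

H(X,Y) = -Σ_{x,y} P(x,y) log₂ P(x,y). Per-cell terms -P(x,y)·log₂P(x,y):
  X=0: 0.12114, 0.18253, 0.42891, 0.13690
  X=1: 0.15891, 0.24091, 0.49944, 0.18575
  X=2: 0.15891, 0.23557, 0.49475, 0.17928
Sum of the 12 terms: H(X,Y) = 3.0230 bits

Marginal of X (row sums):
  P(X=0) = 0.022 + 0.039 + 0.165 + 0.026 = 0.252
  P(X=1) = 0.032 + 0.059 + 0.249 + 0.040 = 0.380
  P(X=2) = 0.032 + 0.057 + 0.241 + 0.038 = 0.368
H(X) = -[0.252·log₂(0.252) + 0.380·log₂(0.380) + 0.368·log₂(0.368)]
  = 0.50110 + 0.53045 + 0.53074 = 1.5623 bits

H(Y|X) = H(X,Y) - H(X) = 3.0230 - 1.5623 = 1.4607 bits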